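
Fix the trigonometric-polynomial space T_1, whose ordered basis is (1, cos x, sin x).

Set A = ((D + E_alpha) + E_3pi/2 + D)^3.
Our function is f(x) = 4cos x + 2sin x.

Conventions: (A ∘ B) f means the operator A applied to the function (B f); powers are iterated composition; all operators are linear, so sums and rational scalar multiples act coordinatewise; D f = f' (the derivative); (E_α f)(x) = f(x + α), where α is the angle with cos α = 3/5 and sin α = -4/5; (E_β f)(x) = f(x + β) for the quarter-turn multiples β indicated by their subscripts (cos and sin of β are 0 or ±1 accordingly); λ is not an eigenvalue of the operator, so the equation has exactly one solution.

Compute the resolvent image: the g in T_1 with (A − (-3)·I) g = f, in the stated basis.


write g with unknown coordinates in the stated basis and equate coefficients in (A − (-3)·I) g = f
solving from the highest basis element down gives g = (1520/1241)cos x + (890/1241)sin x
check: A g = (404/1241)cos x - (188/1241)sin x
so A g − (-3)·g = 4cos x + 2sin x = f ✓

the image equals g(x) = (1520/1241)cos x + (890/1241)sin x


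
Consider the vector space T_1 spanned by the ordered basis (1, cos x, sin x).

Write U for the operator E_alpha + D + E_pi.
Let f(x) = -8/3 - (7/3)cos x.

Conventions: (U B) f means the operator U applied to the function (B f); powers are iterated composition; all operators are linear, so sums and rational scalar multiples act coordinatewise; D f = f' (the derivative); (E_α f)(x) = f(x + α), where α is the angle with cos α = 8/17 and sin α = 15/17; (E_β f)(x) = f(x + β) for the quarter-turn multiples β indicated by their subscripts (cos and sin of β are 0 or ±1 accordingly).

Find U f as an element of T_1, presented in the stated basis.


the image equals g(x) = -16/3 + (21/17)cos x + (224/51)sin x

E_alpha f = -8/3 - (56/51)cos x + (35/17)sin x
D f = (7/3)sin x
E_pi f = -8/3 + (7/3)cos x
(E_alpha + D + E_pi) f = -16/3 + (21/17)cos x + (224/51)sin x


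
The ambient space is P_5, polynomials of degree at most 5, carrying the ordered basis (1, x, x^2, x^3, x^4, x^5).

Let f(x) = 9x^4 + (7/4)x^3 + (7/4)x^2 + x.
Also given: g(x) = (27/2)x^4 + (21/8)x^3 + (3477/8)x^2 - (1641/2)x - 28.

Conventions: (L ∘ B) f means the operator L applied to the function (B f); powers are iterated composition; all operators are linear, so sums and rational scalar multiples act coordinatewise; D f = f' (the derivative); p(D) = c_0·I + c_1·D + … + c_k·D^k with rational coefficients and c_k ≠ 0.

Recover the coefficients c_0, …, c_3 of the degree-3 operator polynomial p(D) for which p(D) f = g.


c_0 = 3/2, c_1 = 0, c_2 = 4, c_3 = -4

D^0 f = 9x^4 + (7/4)x^3 + (7/4)x^2 + x
D^1 f = 36x^3 + (21/4)x^2 + (7/2)x + 1
D^2 f = 108x^2 + (21/2)x + 7/2
D^3 f = 216x + 21/2
matching coefficients of g against c_0 f + c_1 Df + … from the top degree down determines the c_i
solution: c_0 = 3/2, c_1 = 0, c_2 = 4, c_3 = -4


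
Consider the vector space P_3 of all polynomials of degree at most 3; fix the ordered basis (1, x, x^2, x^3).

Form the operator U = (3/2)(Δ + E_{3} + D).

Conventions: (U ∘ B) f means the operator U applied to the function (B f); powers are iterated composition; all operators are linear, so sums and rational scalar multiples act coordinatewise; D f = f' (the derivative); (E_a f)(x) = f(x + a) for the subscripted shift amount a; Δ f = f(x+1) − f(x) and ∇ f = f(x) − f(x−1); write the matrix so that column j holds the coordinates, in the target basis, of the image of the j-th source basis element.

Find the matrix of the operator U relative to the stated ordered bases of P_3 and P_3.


image of 1: 3/2
image of x: (3/2)x + 15/2
image of x^2: (3/2)x^2 + 15x + 15
image of x^3: (3/2)x^3 + (45/2)x^2 + 45x + 42
each image's coordinates form column j of the matrix

the matrix is [[3/2, 15/2, 15, 42]; [0, 3/2, 15, 45]; [0, 0, 3/2, 45/2]; [0, 0, 0, 3/2]] (rows listed top to bottom)


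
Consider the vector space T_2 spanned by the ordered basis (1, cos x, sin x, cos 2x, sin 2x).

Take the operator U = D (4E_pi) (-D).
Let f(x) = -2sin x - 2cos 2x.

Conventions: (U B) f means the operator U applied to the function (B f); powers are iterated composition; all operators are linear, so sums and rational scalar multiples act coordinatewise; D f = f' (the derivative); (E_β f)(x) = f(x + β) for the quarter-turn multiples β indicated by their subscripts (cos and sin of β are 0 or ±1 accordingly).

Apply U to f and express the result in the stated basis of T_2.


the image equals g(x) = 8sin x - 32cos 2x

D f = -2cos x + 4sin 2x
(-D) f = 2cos x - 4sin 2x
E_pi (-D) f = -2cos x - 4sin 2x
(4E_pi) (-D) f = -8cos x - 16sin 2x
D (4E_pi) (-D) f = 8sin x - 32cos 2x


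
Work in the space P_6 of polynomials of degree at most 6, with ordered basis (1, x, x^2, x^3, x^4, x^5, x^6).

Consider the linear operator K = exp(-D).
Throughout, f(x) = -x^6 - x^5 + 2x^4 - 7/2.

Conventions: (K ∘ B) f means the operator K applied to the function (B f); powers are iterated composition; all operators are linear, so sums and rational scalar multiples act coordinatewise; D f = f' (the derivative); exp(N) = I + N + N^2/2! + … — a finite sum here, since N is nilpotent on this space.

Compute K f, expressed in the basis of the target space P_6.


order-1 term: 6x^5 + 5x^4 - 8x^3
order-2 term: -15x^4 - 10x^3 + 12x^2
order-3 term: 20x^3 + 10x^2 - 8x
order-4 term: -15x^2 - 5x + 2
order-5 term: 6x + 1
order-6 term: -1
the series for exp(-D) f terminates at order 6
exp(-D) f = -x^6 + 5x^5 - 8x^4 + 2x^3 + 7x^2 - 7x - 3/2

the image equals g(x) = -x^6 + 5x^5 - 8x^4 + 2x^3 + 7x^2 - 7x - 3/2


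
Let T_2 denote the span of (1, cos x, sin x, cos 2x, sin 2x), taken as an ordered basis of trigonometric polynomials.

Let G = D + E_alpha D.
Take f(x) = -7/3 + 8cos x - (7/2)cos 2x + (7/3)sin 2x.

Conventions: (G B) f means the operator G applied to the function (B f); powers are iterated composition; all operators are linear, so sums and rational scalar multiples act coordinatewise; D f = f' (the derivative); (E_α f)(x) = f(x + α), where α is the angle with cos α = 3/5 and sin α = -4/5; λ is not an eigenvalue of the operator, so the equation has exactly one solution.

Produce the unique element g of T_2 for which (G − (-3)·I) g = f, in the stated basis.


write g with unknown coordinates in the stated basis and equate coefficients in (G − (-3)·I) g = f
solving from the highest basis element down gives g = -7/9 + (152/85)cos x + (64/85)sin x - (343/438)cos 2x + (161/657)sin 2x
check: G g = (224/85)cos x - (192/85)sin x - (84/73)cos 2x + (350/219)sin 2x
so G g − (-3)·g = -7/3 + 8cos x - (7/2)cos 2x + (7/3)sin 2x = f ✓

g(x) = -7/9 + (152/85)cos x + (64/85)sin x - (343/438)cos 2x + (161/657)sin 2x


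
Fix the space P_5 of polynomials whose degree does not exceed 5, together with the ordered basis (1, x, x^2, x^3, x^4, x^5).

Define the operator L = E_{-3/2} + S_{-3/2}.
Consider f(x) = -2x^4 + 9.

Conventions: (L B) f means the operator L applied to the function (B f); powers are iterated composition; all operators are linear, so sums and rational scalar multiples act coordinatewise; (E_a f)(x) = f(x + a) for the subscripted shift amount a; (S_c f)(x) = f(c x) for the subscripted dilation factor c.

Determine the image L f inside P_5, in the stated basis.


the image equals g(x) = -(97/8)x^4 + 12x^3 - 27x^2 + 27x + 63/8

E_{-3/2} f = -2x^4 + 12x^3 - 27x^2 + 27x - 9/8
S_{-3/2} f = -(81/8)x^4 + 9
(E_{-3/2} + S_{-3/2}) f = -(97/8)x^4 + 12x^3 - 27x^2 + 27x + 63/8


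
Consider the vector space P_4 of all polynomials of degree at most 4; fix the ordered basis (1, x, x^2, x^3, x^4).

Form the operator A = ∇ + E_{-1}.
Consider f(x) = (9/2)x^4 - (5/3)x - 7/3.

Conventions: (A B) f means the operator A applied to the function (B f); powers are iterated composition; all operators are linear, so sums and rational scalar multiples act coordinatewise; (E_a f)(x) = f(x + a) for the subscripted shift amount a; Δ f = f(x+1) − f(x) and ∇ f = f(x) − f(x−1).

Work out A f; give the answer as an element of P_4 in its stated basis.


the image equals g(x) = (9/2)x^4 - (5/3)x - 7/3

∇ f = 18x^3 - 27x^2 + 18x - 37/6
E_{-1} f = (9/2)x^4 - 18x^3 + 27x^2 - (59/3)x + 23/6
(∇ + E_{-1}) f = (9/2)x^4 - (5/3)x - 7/3


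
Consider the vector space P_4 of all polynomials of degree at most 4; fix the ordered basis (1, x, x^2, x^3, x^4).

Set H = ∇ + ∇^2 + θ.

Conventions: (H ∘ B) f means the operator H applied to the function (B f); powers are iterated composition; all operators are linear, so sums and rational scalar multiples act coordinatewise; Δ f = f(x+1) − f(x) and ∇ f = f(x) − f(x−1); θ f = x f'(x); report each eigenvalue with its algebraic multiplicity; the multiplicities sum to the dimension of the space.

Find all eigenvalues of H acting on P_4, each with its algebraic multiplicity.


image of 1: 0
image of x: x + 1
image of x^2: 2x^2 + 2x + 1
image of x^3: 3x^3 + 3x^2 + 3x - 5
image of x^4: 4x^4 + 4x^3 + 6x^2 - 20x + 13
the matrix is upper triangular; its diagonal is (0, 1, 2, 3, 4)
for a triangular matrix the eigenvalues are the diagonal entries, with algebraic multiplicity their repetition count

λ = 0 (multiplicity 1), λ = 1 (multiplicity 1), λ = 2 (multiplicity 1), λ = 3 (multiplicity 1), λ = 4 (multiplicity 1)


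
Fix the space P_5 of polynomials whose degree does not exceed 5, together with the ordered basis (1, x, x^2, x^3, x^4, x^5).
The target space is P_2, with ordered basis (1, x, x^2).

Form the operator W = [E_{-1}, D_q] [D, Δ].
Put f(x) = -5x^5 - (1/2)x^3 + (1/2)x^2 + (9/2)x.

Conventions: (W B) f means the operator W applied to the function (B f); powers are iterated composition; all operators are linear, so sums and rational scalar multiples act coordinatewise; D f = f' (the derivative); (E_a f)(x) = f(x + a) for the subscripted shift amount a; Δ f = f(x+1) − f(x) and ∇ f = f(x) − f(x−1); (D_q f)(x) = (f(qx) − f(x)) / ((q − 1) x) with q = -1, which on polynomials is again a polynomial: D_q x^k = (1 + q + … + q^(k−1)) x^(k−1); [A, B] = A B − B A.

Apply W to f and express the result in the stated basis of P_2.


the result is g(x) = 0

Δ f = -25x^4 - 50x^3 - (103/2)x^2 - (51/2)x - 1/2
D Δ f = -100x^3 - 150x^2 - 103x - 51/2
D f = -25x^4 - (3/2)x^2 + x + 9/2
Δ D f = -100x^3 - 150x^2 - 103x - 51/2
[D, Δ] f = 0
D_q [D, Δ] f = 0
E_{-1} D_q [D, Δ] f = 0
E_{-1} [D, Δ] f = 0
D_q E_{-1} [D, Δ] f = 0
[E_{-1}, D_q] [D, Δ] f = 0


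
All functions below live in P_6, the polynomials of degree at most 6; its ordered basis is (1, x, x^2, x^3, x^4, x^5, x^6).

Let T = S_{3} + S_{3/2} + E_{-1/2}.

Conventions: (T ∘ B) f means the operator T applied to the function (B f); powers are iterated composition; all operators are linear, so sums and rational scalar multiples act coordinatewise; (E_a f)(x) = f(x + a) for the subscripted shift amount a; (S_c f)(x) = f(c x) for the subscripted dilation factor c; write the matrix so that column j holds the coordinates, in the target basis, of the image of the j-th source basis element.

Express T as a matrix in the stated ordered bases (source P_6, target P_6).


image of 1: 3
image of x: (11/2)x - 1/2
image of x^2: (49/4)x^2 - x + 1/4
image of x^3: (251/8)x^3 - (3/2)x^2 + (3/4)x - 1/8
image of x^4: (1393/16)x^4 - 2x^3 + (3/2)x^2 - (1/2)x + 1/16
image of x^5: (8051/32)x^5 - (5/2)x^4 + (5/2)x^3 - (5/4)x^2 + (5/16)x - 1/32
image of x^6: (47449/64)x^6 - 3x^5 + (15/4)x^4 - (5/2)x^3 + (15/16)x^2 - (3/16)x + 1/64
each image's coordinates form column j of the matrix

the matrix is [[3, -1/2, 1/4, -1/8, 1/16, -1/32, 1/64]; [0, 11/2, -1, 3/4, -1/2, 5/16, -3/16]; [0, 0, 49/4, -3/2, 3/2, -5/4, 15/16]; [0, 0, 0, 251/8, -2, 5/2, -5/2]; [0, 0, 0, 0, 1393/16, -5/2, 15/4]; [0, 0, 0, 0, 0, 8051/32, -3]; [0, 0, 0, 0, 0, 0, 47449/64]] (rows listed top to bottom)


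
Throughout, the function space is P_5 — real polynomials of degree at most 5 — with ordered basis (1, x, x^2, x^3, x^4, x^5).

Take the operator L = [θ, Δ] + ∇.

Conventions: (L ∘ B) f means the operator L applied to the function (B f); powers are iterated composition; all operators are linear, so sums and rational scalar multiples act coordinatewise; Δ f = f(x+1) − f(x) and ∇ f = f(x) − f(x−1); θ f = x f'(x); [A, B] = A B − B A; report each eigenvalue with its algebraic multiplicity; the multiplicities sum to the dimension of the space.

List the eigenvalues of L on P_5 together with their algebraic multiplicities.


image of 1: 0
image of x: 0
image of x^2: -3
image of x^3: -9x - 2
image of x^4: -18x^2 - 8x - 5
image of x^5: -30x^3 - 20x^2 - 25x - 4
the matrix is upper triangular; its diagonal is (0, 0, 0, 0, 0, 0)
for a triangular matrix the eigenvalues are the diagonal entries, with algebraic multiplicity their repetition count

λ = 0 (multiplicity 6)


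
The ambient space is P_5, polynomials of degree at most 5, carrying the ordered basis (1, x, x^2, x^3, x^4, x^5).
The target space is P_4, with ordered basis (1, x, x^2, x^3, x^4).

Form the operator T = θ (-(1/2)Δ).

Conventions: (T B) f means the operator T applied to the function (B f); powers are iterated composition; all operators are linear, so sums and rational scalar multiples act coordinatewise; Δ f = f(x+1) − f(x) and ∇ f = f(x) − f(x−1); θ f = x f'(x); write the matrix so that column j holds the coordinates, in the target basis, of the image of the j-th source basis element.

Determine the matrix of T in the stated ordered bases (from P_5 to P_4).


the matrix is [[0, 0, 0, 0, 0, 0]; [0, 0, -1, -3/2, -2, -5/2]; [0, 0, 0, -3, -6, -10]; [0, 0, 0, 0, -6, -15]; [0, 0, 0, 0, 0, -10]] (rows listed top to bottom)

image of 1: 0
image of x: 0
image of x^2: -x
image of x^3: -3x^2 - (3/2)x
image of x^4: -6x^3 - 6x^2 - 2x
image of x^5: -10x^4 - 15x^3 - 10x^2 - (5/2)x
each image's coordinates form column j of the matrix


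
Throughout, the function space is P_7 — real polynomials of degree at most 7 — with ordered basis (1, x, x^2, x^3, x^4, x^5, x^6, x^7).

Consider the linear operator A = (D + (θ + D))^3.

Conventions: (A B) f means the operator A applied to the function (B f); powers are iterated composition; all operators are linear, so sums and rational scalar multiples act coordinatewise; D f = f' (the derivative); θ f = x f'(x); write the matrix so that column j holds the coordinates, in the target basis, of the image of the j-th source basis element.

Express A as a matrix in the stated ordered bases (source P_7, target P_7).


image of 1: 0
image of x: x + 2
image of x^2: 8x^2 + 28x + 24
image of x^3: 27x^3 + 114x^2 + 144x + 48
image of x^4: 64x^4 + 296x^3 + 432x^2 + 192x
image of x^5: 125x^5 + 610x^4 + 960x^3 + 480x^2
image of x^6: 216x^6 + 1092x^5 + 1800x^4 + 960x^3
image of x^7: 343x^7 + 1778x^6 + 3024x^5 + 1680x^4
each image's coordinates form column j of the matrix

the matrix is [[0, 2, 24, 48, 0, 0, 0, 0]; [0, 1, 28, 144, 192, 0, 0, 0]; [0, 0, 8, 114, 432, 480, 0, 0]; [0, 0, 0, 27, 296, 960, 960, 0]; [0, 0, 0, 0, 64, 610, 1800, 1680]; [0, 0, 0, 0, 0, 125, 1092, 3024]; [0, 0, 0, 0, 0, 0, 216, 1778]; [0, 0, 0, 0, 0, 0, 0, 343]] (rows listed top to bottom)


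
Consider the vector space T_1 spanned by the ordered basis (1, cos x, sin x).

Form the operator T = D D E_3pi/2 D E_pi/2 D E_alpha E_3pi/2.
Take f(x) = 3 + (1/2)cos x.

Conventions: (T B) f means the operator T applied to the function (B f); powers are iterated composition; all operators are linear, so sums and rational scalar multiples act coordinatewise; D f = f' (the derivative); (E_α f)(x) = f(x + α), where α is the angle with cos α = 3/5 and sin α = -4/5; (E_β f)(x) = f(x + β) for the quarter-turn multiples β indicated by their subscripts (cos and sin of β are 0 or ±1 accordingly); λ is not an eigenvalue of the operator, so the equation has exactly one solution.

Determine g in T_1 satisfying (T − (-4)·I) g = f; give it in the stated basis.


the image equals g(x) = 3/4 + (8/53)cos x - (3/106)sin x

write g with unknown coordinates in the stated basis and equate coefficients in (T − (-4)·I) g = f
solving from the highest basis element down gives g = 3/4 + (8/53)cos x - (3/106)sin x
check: T g = -(11/106)cos x + (6/53)sin x
so T g − (-4)·g = 3 + (1/2)cos x = f ✓


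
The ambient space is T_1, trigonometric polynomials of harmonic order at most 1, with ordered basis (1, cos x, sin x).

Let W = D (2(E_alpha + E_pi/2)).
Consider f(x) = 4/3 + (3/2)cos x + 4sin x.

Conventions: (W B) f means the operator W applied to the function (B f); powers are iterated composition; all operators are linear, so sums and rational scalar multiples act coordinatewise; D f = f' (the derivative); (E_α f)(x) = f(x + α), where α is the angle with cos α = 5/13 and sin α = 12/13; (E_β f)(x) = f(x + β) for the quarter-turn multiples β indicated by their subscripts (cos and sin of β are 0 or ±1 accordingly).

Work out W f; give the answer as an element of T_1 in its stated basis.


E_alpha f = 4/3 + (111/26)cos x + (2/13)sin x
E_pi/2 f = 4/3 + 4cos x - (3/2)sin x
(E_alpha + E_pi/2) f = 8/3 + (215/26)cos x - (35/26)sin x
(2(E_alpha + E_pi/2)) f = 16/3 + (215/13)cos x - (35/13)sin x
D (2(E_alpha + E_pi/2)) f = -(35/13)cos x - (215/13)sin x

the result is g(x) = -(35/13)cos x - (215/13)sin x


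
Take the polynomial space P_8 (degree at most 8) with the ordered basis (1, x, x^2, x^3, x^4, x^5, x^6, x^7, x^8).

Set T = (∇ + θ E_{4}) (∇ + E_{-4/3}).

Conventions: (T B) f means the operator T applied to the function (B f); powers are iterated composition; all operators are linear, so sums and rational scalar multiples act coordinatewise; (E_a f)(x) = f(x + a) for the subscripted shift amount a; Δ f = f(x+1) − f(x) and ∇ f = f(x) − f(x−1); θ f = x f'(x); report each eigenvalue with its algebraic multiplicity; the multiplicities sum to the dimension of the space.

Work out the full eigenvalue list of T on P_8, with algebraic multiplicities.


image of 1: 0
image of x: x + 1
image of x^2: 2x^2 + (28/3)x - 5/3
image of x^3: 3x^3 + 25x^2 + (112/3)x + 13/3
image of x^4: 4x^4 + 48x^3 + (478/3)x^2 + (6512/27)x - 337/27
image of x^5: 5x^5 + (235/3)x^4 + (1220/3)x^3 + (31390/27)x^2 + (86300/81)x + 2831/81
image of x^6: 6x^6 + 116x^5 + (2465/3)x^4 + (31000/9)x^3 + (177655/27)x^2 + (462088/81)x - 7595/81
image of x^7: 7x^7 + 161x^6 + (4340/3)x^5 + (215635/27)x^4 + (209230/9)x^3 + (3175165/81)x^2 + (18538324/729)x + 177199/729
image of x^8: 8x^8 + (640/3)x^7 + 2324x^6 + (429632/27)x^5 + (5045110/81)x^4 + (12621392/81)x^3 + (150220532/729)x^2 + (269420704/2187)x - 1344257/2187
the matrix is upper triangular; its diagonal is (0, 1, 2, 3, 4, 5, 6, 7, 8)
for a triangular matrix the eigenvalues are the diagonal entries, with algebraic multiplicity their repetition count

λ = 0 (multiplicity 1), λ = 1 (multiplicity 1), λ = 2 (multiplicity 1), λ = 3 (multiplicity 1), λ = 4 (multiplicity 1), λ = 5 (multiplicity 1), λ = 6 (multiplicity 1), λ = 7 (multiplicity 1), λ = 8 (multiplicity 1)


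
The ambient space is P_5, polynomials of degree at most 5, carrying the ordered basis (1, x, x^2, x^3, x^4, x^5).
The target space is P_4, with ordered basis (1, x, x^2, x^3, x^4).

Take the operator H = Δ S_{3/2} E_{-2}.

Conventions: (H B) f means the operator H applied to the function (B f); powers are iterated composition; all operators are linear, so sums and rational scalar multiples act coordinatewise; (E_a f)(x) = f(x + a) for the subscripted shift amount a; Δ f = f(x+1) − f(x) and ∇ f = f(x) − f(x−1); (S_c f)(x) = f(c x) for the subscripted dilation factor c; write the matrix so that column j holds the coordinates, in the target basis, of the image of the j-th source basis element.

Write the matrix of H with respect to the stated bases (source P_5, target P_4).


image of 1: 0
image of x: 3/2
image of x^2: (9/2)x - 15/4
image of x^3: (81/8)x^2 - (135/8)x + 63/8
image of x^4: (81/4)x^3 - (405/8)x^2 + (189/4)x - 255/16
image of x^5: (1215/32)x^4 - (2025/16)x^3 + (2835/16)x^2 - (3825/32)x + 1023/32
each image's coordinates form column j of the matrix

the matrix is [[0, 3/2, -15/4, 63/8, -255/16, 1023/32]; [0, 0, 9/2, -135/8, 189/4, -3825/32]; [0, 0, 0, 81/8, -405/8, 2835/16]; [0, 0, 0, 0, 81/4, -2025/16]; [0, 0, 0, 0, 0, 1215/32]] (rows listed top to bottom)


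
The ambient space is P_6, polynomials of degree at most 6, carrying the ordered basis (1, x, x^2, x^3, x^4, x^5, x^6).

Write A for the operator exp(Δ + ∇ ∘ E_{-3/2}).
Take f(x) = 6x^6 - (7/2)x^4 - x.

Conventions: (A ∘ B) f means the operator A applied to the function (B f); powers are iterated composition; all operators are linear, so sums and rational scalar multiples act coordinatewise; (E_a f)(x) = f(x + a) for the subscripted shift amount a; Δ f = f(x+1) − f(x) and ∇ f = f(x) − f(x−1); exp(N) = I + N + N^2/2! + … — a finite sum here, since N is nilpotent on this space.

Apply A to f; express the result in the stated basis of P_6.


order-1 term: 72x^5 - 270x^4 + 1562x^3 - 2907x^2 + (12371/4)x - 1277
order-2 term: 360x^4 - 2160x^3 + 11886x^2 - 25938x + 102139/4
order-3 term: 960x^3 - 6480x^2 + 28688x - 42678
order-4 term: 1440x^2 - 8640x + 22384
order-5 term: 1152x - 4320
order-6 term: 384
the series for exp(Δ + ∇ ∘ E_{-3/2}) f terminates at order 6
exp(Δ + ∇ ∘ E_{-3/2}) f = 6x^6 + 72x^5 + (173/2)x^4 + 362x^3 + 3939x^2 - (6585/4)x + 111/4

the result is g(x) = 6x^6 + 72x^5 + (173/2)x^4 + 362x^3 + 3939x^2 - (6585/4)x + 111/4


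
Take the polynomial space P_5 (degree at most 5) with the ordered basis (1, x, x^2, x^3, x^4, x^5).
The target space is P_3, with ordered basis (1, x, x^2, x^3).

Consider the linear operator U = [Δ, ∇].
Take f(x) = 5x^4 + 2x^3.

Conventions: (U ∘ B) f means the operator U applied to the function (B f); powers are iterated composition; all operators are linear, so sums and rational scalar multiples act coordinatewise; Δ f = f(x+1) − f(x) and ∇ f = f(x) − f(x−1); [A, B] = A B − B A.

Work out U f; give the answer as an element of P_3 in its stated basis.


g(x) = 0

∇ f = 20x^3 - 24x^2 + 14x - 3
Δ ∇ f = 60x^2 + 12x + 10
Δ f = 20x^3 + 36x^2 + 26x + 7
∇ Δ f = 60x^2 + 12x + 10
[Δ, ∇] f = 0


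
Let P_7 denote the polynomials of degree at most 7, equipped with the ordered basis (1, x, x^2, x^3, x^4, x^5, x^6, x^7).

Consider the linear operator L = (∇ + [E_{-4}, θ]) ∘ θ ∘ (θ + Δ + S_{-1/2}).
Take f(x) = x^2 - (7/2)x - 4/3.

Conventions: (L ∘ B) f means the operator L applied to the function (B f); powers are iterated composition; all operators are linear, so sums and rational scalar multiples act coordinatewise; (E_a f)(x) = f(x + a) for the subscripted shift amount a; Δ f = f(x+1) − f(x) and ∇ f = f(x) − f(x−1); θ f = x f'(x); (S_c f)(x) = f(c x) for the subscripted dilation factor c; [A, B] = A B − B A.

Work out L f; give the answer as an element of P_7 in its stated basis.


g(x) = -27x + 555/4

θ f = 2x^2 - (7/2)x
Δ f = 2x - 5/2
S_{-1/2} f = (1/4)x^2 + (7/4)x - 4/3
(θ + Δ + S_{-1/2}) f = (9/4)x^2 + (1/4)x - 23/6
θ (θ + Δ + S_{-1/2}) f = (9/2)x^2 + (1/4)x
∇ θ (θ + Δ + S_{-1/2}) f = 9x - 17/4
θ θ (θ + Δ + S_{-1/2}) f = 9x^2 + (1/4)x
E_{-4} θ θ (θ + Δ + S_{-1/2}) f = 9x^2 - (287/4)x + 143
E_{-4} θ (θ + Δ + S_{-1/2}) f = (9/2)x^2 - (143/4)x + 71
θ E_{-4} θ (θ + Δ + S_{-1/2}) f = 9x^2 - (143/4)x
[E_{-4}, θ] θ (θ + Δ + S_{-1/2}) f = -36x + 143
(∇ + [E_{-4}, θ]) θ (θ + Δ + S_{-1/2}) f = -27x + 555/4


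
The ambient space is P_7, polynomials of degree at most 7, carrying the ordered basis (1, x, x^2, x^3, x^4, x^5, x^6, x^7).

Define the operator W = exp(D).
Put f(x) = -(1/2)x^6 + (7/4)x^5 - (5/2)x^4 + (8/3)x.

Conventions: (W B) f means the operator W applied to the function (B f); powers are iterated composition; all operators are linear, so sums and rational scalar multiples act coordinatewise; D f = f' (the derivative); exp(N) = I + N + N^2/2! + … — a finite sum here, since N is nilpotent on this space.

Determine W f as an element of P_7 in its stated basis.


order-1 term: -3x^5 + (35/4)x^4 - 10x^3 + 8/3
order-2 term: -(15/2)x^4 + (35/2)x^3 - 15x^2
order-3 term: -10x^3 + (35/2)x^2 - 10x
order-4 term: -(15/2)x^2 + (35/4)x - 5/2
order-5 term: -3x + 7/4
order-6 term: -1/2
the series for exp(D) f terminates at order 6
exp(D) f = -(1/2)x^6 - (5/4)x^5 - (5/4)x^4 - (5/2)x^3 - 5x^2 - (19/12)x + 17/12

the result is g(x) = -(1/2)x^6 - (5/4)x^5 - (5/4)x^4 - (5/2)x^3 - 5x^2 - (19/12)x + 17/12


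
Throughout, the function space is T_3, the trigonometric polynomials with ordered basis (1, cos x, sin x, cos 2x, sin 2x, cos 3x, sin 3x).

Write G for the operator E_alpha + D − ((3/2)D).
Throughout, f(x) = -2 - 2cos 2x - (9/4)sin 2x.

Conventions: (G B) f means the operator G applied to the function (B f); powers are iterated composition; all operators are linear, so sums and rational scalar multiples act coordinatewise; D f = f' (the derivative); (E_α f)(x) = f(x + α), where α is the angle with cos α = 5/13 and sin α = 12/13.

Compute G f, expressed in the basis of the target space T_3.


the result is g(x) = -2 + (1393/676)cos 2x + (679/676)sin 2x

E_alpha f = -2 - (32/169)cos 2x + (2031/676)sin 2x
D f = -(9/2)cos 2x + 4sin 2x
D f = -(9/2)cos 2x + 4sin 2x
((3/2)D) f = -(27/4)cos 2x + 6sin 2x
(-((3/2)D)) f = (27/4)cos 2x - 6sin 2x
(E_alpha + D − ((3/2)D)) f = -2 + (1393/676)cos 2x + (679/676)sin 2x


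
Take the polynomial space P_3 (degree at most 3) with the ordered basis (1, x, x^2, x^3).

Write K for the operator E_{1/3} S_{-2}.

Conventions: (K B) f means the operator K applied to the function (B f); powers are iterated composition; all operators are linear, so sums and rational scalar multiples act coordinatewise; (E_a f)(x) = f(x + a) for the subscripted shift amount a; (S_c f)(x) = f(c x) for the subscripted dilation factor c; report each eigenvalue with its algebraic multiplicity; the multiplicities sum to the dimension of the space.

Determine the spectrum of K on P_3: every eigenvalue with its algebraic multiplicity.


λ = -8 (multiplicity 1), λ = -2 (multiplicity 1), λ = 1 (multiplicity 1), λ = 4 (multiplicity 1)

image of 1: 1
image of x: -2x - 2/3
image of x^2: 4x^2 + (8/3)x + 4/9
image of x^3: -8x^3 - 8x^2 - (8/3)x - 8/27
the matrix is upper triangular; its diagonal is (1, -2, 4, -8)
for a triangular matrix the eigenvalues are the diagonal entries, with algebraic multiplicity their repetition count


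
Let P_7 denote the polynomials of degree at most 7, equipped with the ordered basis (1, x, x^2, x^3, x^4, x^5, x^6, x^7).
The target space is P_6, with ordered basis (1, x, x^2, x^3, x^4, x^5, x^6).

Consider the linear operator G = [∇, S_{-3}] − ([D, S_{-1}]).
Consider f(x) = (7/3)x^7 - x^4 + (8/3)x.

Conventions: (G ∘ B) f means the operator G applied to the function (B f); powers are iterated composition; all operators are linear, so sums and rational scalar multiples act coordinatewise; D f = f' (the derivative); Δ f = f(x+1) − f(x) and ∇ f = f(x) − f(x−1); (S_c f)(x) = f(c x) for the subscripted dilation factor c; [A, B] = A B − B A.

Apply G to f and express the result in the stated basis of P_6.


S_{-3} f = -5103x^7 - 81x^4 - 8x
∇ S_{-3} f = -35721x^6 + 107163x^5 - 178605x^4 + 178281x^3 - 106677x^2 + 35397x - 5030
∇ f = (49/3)x^6 - 49x^5 + (245/3)x^4 - (257/3)x^3 + 55x^2 - (61/3)x + 6
S_{-3} ∇ f = 11907x^6 + 11907x^5 + 6615x^4 + 2313x^3 + 495x^2 + 61x + 6
[∇, S_{-3}] f = -47628x^6 + 95256x^5 - 185220x^4 + 175968x^3 - 107172x^2 + 35336x - 5036
S_{-1} f = -(7/3)x^7 - x^4 - (8/3)x
D S_{-1} f = -(49/3)x^6 - 4x^3 - 8/3
D f = (49/3)x^6 - 4x^3 + 8/3
S_{-1} D f = (49/3)x^6 + 4x^3 + 8/3
[D, S_{-1}] f = -(98/3)x^6 - 8x^3 - 16/3
(-([D, S_{-1}])) f = (98/3)x^6 + 8x^3 + 16/3
([∇, S_{-3}] − ([D, S_{-1}])) f = -(142786/3)x^6 + 95256x^5 - 185220x^4 + 175976x^3 - 107172x^2 + 35336x - 15092/3

g(x) = -(142786/3)x^6 + 95256x^5 - 185220x^4 + 175976x^3 - 107172x^2 + 35336x - 15092/3


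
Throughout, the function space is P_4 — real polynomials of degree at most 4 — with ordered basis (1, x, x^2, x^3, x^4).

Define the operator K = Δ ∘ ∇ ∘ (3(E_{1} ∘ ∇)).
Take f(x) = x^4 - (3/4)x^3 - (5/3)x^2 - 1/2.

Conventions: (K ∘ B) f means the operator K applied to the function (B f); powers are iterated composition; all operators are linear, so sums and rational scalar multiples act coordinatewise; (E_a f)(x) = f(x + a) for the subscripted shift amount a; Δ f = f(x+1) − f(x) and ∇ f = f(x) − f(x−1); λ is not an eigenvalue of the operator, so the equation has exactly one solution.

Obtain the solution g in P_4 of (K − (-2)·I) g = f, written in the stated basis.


g(x) = (1/2)x^4 - (3/8)x^3 - (5/6)x^2 - 18x - 47/8

write g with unknown coordinates in the stated basis and equate coefficients in (K − (-2)·I) g = f
solving from the highest basis element down gives g = (1/2)x^4 - (3/8)x^3 - (5/6)x^2 - 18x - 47/8
check: K g = 36x + 45/4
so K g − (-2)·g = x^4 - (3/4)x^3 - (5/3)x^2 - 1/2 = f ✓


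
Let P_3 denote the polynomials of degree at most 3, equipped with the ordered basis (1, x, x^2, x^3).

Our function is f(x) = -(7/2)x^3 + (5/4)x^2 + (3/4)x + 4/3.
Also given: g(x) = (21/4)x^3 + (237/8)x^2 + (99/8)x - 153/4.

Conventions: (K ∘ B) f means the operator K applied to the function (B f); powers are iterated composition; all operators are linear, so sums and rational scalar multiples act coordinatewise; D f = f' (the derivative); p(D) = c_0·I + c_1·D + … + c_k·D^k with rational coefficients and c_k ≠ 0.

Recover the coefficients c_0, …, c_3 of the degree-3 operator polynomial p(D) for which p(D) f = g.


D^0 f = -(7/2)x^3 + (5/4)x^2 + (3/4)x + 4/3
D^1 f = -(21/2)x^2 + (5/2)x + 3/4
D^2 f = -21x + 5/2
D^3 f = -21
matching coefficients of g against c_0 f + c_1 Df + … from the top degree down determines the c_i
solution: c_0 = -3/2, c_1 = -3, c_2 = -1, c_3 = 3/2

c_0 = -3/2, c_1 = -3, c_2 = -1, c_3 = 3/2


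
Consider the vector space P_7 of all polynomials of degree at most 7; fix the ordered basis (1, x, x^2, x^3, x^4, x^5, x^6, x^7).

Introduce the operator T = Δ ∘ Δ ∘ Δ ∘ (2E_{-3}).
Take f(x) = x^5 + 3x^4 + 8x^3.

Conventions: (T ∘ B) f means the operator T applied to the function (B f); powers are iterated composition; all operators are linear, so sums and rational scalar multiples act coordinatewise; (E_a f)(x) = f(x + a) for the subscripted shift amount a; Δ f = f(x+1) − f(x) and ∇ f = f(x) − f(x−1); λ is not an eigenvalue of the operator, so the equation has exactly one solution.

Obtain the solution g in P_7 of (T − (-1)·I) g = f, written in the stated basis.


g(x) = x^5 + 3x^4 + 8x^3 - 120x^2 + 216x - 180

write g with unknown coordinates in the stated basis and equate coefficients in (T − (-1)·I) g = f
solving from the highest basis element down gives g = x^5 + 3x^4 + 8x^3 - 120x^2 + 216x - 180
check: T g = 120x^2 - 216x + 180
so T g − (-1)·g = x^5 + 3x^4 + 8x^3 = f ✓


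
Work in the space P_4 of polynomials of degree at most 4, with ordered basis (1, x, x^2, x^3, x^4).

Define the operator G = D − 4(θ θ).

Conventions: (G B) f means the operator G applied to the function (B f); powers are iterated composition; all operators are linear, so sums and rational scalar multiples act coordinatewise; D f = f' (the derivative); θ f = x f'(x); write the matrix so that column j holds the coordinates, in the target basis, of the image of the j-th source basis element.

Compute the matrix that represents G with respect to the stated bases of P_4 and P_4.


the matrix is [[0, 1, 0, 0, 0]; [0, -4, 2, 0, 0]; [0, 0, -16, 3, 0]; [0, 0, 0, -36, 4]; [0, 0, 0, 0, -64]] (rows listed top to bottom)

image of 1: 0
image of x: -4x + 1
image of x^2: -16x^2 + 2x
image of x^3: -36x^3 + 3x^2
image of x^4: -64x^4 + 4x^3
each image's coordinates form column j of the matrix


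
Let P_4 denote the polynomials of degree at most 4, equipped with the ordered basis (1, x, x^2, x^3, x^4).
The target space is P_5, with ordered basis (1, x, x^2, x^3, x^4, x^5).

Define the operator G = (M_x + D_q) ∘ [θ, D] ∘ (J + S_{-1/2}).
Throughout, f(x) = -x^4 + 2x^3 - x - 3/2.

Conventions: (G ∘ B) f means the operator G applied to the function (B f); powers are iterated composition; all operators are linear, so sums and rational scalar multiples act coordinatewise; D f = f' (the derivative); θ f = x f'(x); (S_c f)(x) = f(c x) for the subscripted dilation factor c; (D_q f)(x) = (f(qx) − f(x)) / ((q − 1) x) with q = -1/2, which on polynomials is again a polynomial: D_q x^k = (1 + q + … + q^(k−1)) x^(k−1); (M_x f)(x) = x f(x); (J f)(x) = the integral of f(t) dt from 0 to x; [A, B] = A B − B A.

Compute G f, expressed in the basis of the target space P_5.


J f = -(1/5)x^5 + (1/2)x^4 - (1/2)x^2 - (3/2)x
S_{-1/2} f = -(1/16)x^4 - (1/4)x^3 + (1/2)x - 3/2
(J + S_{-1/2}) f = -(1/5)x^5 + (7/16)x^4 - (1/4)x^3 - (1/2)x^2 - x - 3/2
D (J + S_{-1/2}) f = -x^4 + (7/4)x^3 - (3/4)x^2 - x - 1
θ D (J + S_{-1/2}) f = -4x^4 + (21/4)x^3 - (3/2)x^2 - x
θ (J + S_{-1/2}) f = -x^5 + (7/4)x^4 - (3/4)x^3 - x^2 - x
D θ (J + S_{-1/2}) f = -5x^4 + 7x^3 - (9/4)x^2 - 2x - 1
[θ, D] (J + S_{-1/2}) f = x^4 - (7/4)x^3 + (3/4)x^2 + x + 1
M_x [θ, D] (J + S_{-1/2}) f = x^5 - (7/4)x^4 + (3/4)x^3 + x^2 + x
D_q [θ, D] (J + S_{-1/2}) f = (5/8)x^3 - (21/16)x^2 + (3/8)x + 1
(M_x + D_q) [θ, D] (J + S_{-1/2}) f = x^5 - (7/4)x^4 + (11/8)x^3 - (5/16)x^2 + (11/8)x + 1

the image equals g(x) = x^5 - (7/4)x^4 + (11/8)x^3 - (5/16)x^2 + (11/8)x + 1


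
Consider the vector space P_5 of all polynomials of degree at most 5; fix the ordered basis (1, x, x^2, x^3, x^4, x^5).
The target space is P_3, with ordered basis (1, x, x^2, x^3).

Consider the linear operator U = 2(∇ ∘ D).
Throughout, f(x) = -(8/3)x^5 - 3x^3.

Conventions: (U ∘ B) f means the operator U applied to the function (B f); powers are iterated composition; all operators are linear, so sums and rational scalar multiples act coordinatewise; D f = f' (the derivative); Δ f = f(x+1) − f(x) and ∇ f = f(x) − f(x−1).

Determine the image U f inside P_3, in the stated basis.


g(x) = -(320/3)x^3 + 160x^2 - (428/3)x + 134/3

D f = -(40/3)x^4 - 9x^2
∇ D f = -(160/3)x^3 + 80x^2 - (214/3)x + 67/3
(2(∇ ∘ D)) f = -(320/3)x^3 + 160x^2 - (428/3)x + 134/3


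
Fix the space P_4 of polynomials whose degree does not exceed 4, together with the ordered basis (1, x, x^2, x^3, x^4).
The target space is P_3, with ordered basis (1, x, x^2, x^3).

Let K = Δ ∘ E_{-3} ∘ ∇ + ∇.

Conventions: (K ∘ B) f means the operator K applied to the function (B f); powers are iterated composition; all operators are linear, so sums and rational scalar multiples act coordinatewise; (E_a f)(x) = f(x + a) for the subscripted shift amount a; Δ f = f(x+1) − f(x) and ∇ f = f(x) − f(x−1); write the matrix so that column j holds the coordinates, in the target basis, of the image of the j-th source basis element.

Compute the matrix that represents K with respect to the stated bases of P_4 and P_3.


image of 1: 0
image of x: 1
image of x^2: 2x + 1
image of x^3: 3x^2 + 3x - 17
image of x^4: 4x^3 + 6x^2 - 68x + 109
each image's coordinates form column j of the matrix

the matrix is [[0, 1, 1, -17, 109]; [0, 0, 2, 3, -68]; [0, 0, 0, 3, 6]; [0, 0, 0, 0, 4]] (rows listed top to bottom)


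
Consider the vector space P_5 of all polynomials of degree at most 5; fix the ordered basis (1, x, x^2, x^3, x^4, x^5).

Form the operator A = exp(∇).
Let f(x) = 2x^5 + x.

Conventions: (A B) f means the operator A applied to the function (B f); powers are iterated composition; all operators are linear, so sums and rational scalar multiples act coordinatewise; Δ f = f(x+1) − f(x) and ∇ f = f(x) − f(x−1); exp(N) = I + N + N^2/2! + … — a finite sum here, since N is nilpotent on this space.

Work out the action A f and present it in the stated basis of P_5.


order-1 term: 10x^4 - 20x^3 + 20x^2 - 10x + 3
order-2 term: 20x^3 - 60x^2 + 70x - 30
order-3 term: 20x^2 - 60x + 50
order-4 term: 10x - 20
order-5 term: 2
the series for exp(∇) f terminates at order 5
exp(∇) f = 2x^5 + 10x^4 - 20x^2 + 11x + 5

the image equals g(x) = 2x^5 + 10x^4 - 20x^2 + 11x + 5


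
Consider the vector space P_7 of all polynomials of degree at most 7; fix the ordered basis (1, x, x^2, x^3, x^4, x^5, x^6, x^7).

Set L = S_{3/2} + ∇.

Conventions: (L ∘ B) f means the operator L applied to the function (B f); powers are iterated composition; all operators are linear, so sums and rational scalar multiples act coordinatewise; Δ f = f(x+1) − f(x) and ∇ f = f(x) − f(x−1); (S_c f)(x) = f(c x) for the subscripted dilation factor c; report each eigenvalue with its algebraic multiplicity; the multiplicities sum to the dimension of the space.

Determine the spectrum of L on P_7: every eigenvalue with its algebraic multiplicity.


λ = 1 (multiplicity 1), λ = 3/2 (multiplicity 1), λ = 9/4 (multiplicity 1), λ = 27/8 (multiplicity 1), λ = 81/16 (multiplicity 1), λ = 243/32 (multiplicity 1), λ = 729/64 (multiplicity 1), λ = 2187/128 (multiplicity 1)

image of 1: 1
image of x: (3/2)x + 1
image of x^2: (9/4)x^2 + 2x - 1
image of x^3: (27/8)x^3 + 3x^2 - 3x + 1
image of x^4: (81/16)x^4 + 4x^3 - 6x^2 + 4x - 1
image of x^5: (243/32)x^5 + 5x^4 - 10x^3 + 10x^2 - 5x + 1
image of x^6: (729/64)x^6 + 6x^5 - 15x^4 + 20x^3 - 15x^2 + 6x - 1
image of x^7: (2187/128)x^7 + 7x^6 - 21x^5 + 35x^4 - 35x^3 + 21x^2 - 7x + 1
the matrix is upper triangular; its diagonal is (1, 3/2, 9/4, 27/8, 81/16, 243/32, 729/64, 2187/128)
for a triangular matrix the eigenvalues are the diagonal entries, with algebraic multiplicity their repetition count


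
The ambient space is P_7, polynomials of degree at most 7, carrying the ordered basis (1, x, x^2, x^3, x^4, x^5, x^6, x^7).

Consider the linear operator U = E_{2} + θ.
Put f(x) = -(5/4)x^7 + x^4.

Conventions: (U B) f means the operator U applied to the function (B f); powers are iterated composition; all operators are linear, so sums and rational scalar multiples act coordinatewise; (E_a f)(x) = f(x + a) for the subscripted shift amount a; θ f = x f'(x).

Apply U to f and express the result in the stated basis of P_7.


the image equals g(x) = -10x^7 - (35/2)x^6 - 105x^5 - 345x^4 - 692x^3 - 816x^2 - 528x - 144

E_{2} f = -(5/4)x^7 - (35/2)x^6 - 105x^5 - 349x^4 - 692x^3 - 816x^2 - 528x - 144
θ f = -(35/4)x^7 + 4x^4
(E_{2} + θ) f = -10x^7 - (35/2)x^6 - 105x^5 - 345x^4 - 692x^3 - 816x^2 - 528x - 144


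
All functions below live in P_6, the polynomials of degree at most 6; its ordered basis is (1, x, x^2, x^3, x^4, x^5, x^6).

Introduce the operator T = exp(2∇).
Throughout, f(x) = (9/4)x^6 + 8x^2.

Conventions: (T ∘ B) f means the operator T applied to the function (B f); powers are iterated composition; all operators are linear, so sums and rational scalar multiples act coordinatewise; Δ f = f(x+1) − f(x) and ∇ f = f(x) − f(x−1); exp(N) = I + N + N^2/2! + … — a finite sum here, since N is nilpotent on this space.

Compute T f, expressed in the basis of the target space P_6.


the result is g(x) = (9/4)x^6 + 27x^5 + (135/2)x^4 - 90x^3 - (389/2)x^2 + 221x + 149/2

order-1 term: 27x^5 - (135/2)x^4 + 90x^3 - (135/2)x^2 + 59x - 41/2
order-2 term: 135x^4 - 540x^3 + 945x^2 - 810x + 311
order-3 term: 360x^3 - 1620x^2 + 2700x - 1620
order-4 term: 540x^2 - 2160x + 2340
order-5 term: 432x - 1080
order-6 term: 144
the series for exp(2∇) f terminates at order 6
exp(2∇) f = (9/4)x^6 + 27x^5 + (135/2)x^4 - 90x^3 - (389/2)x^2 + 221x + 149/2


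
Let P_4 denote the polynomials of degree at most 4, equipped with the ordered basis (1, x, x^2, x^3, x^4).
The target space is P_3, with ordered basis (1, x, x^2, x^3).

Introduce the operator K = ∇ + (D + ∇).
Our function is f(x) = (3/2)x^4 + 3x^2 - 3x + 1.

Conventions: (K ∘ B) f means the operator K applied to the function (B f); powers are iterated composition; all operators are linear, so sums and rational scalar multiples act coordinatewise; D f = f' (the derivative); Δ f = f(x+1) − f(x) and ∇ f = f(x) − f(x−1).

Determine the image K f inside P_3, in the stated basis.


the image equals g(x) = 18x^3 - 18x^2 + 30x - 18

∇ f = 6x^3 - 9x^2 + 12x - 15/2
D f = 6x^3 + 6x - 3
∇ f = 6x^3 - 9x^2 + 12x - 15/2
(D + ∇) f = 12x^3 - 9x^2 + 18x - 21/2
(∇ + (D + ∇)) f = 18x^3 - 18x^2 + 30x - 18
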